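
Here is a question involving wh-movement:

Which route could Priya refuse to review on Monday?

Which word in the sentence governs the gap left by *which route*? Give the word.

Pre-movement form: Priya could refuse to review which route on Monday.
'which route' is the direct object of 'review'. Wh-movement fronts it, leaving a gap right after 'review':
Which route could Priya refuse to review ___ on Monday?

review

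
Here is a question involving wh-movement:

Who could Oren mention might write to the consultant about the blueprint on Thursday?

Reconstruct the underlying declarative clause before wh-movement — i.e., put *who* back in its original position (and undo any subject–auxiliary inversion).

Oren could mention who might write to the consultant about the blueprint on Thursday.

The filler 'who' is interpreted as the subject of the clause embedded under 'mention'. It moves to the left edge, and the trace sits right after 'mention':
Who could Oren mention ___ might write to the consultant about the blueprint on Thursday?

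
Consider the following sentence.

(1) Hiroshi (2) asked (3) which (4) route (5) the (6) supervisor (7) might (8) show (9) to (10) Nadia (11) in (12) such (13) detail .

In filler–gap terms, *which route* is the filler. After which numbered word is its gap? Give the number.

In situ: The supervisor might show which route to Nadia in such detail.
'which route' functions as the direct object of 'show'. Wh-movement fronts it, leaving a gap right after 'show':
Hiroshi asked which route the supervisor might show ___ to Nadia in such detail.
'show' is word 8.

8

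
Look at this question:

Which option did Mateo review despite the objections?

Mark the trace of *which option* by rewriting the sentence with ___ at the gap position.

Before movement: Mateo did review which option despite the objections.
'which option' functions as the direct object of 'review'. The gap is right after 'review'.

Which option did Mateo review ___ despite the objections?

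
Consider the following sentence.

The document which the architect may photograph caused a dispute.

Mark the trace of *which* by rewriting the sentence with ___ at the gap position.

The document which the architect may photograph ___ caused a dispute.

'which' functions as the direct object of 'photograph'. The gap is right after 'photograph'.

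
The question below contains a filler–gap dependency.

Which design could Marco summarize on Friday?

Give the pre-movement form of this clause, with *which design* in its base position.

Marco could summarize which design on Friday.

The filler 'which design' is interpreted as the direct object of 'summarize'. Fronting leaves a gap immediately after 'summarize':
Which design could Marco summarize ___ on Friday?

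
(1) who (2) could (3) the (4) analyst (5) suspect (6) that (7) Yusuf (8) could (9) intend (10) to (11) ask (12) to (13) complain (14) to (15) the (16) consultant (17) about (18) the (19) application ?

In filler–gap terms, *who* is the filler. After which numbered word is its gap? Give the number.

In situ: The analyst could suspect that Yusuf could intend to ask who to complain to the consultant about the application.
The filler 'who' is interpreted as the direct object of 'ask'. Fronting leaves a gap immediately after 'ask':
Who could the analyst suspect that Yusuf could intend to ask ___ to complain to the consultant about the application?
'ask' is word 11.

11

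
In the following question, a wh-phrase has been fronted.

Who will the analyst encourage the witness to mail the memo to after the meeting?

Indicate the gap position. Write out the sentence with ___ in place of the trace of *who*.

Who will the analyst encourage the witness to mail the memo to ___ after the meeting?

Underlying clause: The analyst will encourage the witness to mail the memo to who after the meeting.
The filler 'who' is interpreted as the object of the preposition 'to' (recipient of 'mail'). The gap is right after 'to'.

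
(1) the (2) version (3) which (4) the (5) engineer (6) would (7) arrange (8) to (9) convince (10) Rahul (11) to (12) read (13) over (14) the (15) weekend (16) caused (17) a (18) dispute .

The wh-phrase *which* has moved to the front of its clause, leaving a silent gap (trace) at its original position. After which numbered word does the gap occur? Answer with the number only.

'which' functions as the direct object of 'read'. Fronting leaves a gap immediately after 'read':
The version which the engineer would arrange to convince Rahul to read ___ over the weekend caused a dispute.
'read' is word 12.

12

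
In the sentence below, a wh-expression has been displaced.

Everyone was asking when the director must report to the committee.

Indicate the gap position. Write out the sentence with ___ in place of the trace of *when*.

Before movement: The director must report to the committee when.
'when' functions as the temporal adjunct. The gap is right after 'committee'.

Everyone was asking when the director must report to the committee ___.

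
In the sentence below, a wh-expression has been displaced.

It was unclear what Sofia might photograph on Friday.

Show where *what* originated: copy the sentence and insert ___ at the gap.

It was unclear what Sofia might photograph ___ on Friday.

Before movement: Sofia might photograph what on Friday.
The filler 'what' is interpreted as the direct object of 'photograph'. The gap is right after 'photograph'.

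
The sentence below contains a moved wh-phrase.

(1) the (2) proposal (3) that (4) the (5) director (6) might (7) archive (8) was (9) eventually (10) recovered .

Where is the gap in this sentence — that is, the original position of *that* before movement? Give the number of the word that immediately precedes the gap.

'that' is the direct object of 'archive'. It moves to the left edge, and the trace sits right after 'archive':
The proposal that the director might archive ___ was eventually recovered.
'archive' is word 7.

7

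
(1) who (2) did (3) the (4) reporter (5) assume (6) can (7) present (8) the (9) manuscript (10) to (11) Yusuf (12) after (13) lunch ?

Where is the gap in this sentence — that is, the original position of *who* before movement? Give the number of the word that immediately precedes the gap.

5

Underlying clause: The reporter did assume who can present the manuscript to Yusuf after lunch.
The filler 'who' is interpreted as the subject of the clause embedded under 'assume'. Wh-movement fronts it, leaving a gap right after 'assume':
Who did the reporter assume ___ can present the manuscript to Yusuf after lunch?
'assume' is word 5.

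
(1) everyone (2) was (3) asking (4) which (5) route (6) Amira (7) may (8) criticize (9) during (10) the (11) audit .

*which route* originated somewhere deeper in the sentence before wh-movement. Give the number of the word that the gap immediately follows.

8

Pre-movement form: Amira may criticize which route during the audit.
The filler 'which route' is interpreted as the direct object of 'criticize'. Fronting leaves a gap immediately after 'criticize':
Everyone was asking which route Amira may criticize ___ during the audit.
'criticize' is word 8.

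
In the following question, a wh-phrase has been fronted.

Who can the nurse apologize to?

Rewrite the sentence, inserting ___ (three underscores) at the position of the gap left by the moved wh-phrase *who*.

Who can the nurse apologize to ___?

Before movement: The nurse can apologize to who.
'who' functions as the object of the preposition 'to'. The gap is right after 'to'.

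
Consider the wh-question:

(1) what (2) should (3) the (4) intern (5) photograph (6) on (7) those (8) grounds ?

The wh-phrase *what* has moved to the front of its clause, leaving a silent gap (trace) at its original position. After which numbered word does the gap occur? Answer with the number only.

In situ: The intern should photograph what on those grounds.
'what' functions as the direct object of 'photograph'. It moves to the left edge, and the trace sits right after 'photograph':
What should the intern photograph ___ on those grounds?
'photograph' is word 5.

5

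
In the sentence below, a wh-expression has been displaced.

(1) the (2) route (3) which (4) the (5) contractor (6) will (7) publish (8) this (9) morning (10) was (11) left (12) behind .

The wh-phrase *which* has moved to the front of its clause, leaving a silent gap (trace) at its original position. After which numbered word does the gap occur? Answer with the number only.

The filler 'which' is interpreted as the direct object of 'publish'. It moves to the left edge, and the trace sits right after 'publish':
The route which the contractor will publish ___ this morning was left behind.
'publish' is word 7.

7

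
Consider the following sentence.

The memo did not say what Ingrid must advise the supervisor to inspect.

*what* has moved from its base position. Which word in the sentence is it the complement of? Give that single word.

Underlying clause: Ingrid must advise the supervisor to inspect what.
'what' functions as the direct object of 'inspect'. Wh-movement fronts it, leaving a gap right after 'inspect':
The memo did not say what Ingrid must advise the supervisor to inspect ___.

inspect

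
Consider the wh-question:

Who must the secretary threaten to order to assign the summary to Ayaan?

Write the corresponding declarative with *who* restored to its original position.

The filler 'who' is interpreted as the direct object of 'order'. Fronting leaves a gap immediately after 'order':
Who must the secretary threaten to order ___ to assign the summary to Ayaan?

The secretary must threaten to order who to assign the summary to Ayaan.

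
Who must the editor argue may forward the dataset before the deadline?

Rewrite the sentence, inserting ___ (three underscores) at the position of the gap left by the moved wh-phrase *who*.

Who must the editor argue ___ may forward the dataset before the deadline?

Before movement: The editor must argue who may forward the dataset before the deadline.
'who' is the subject of the clause embedded under 'argue'. The gap is right after 'argue'.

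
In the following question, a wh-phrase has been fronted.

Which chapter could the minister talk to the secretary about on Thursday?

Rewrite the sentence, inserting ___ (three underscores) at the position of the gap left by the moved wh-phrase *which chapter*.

In situ: The minister could talk to the secretary about which chapter on Thursday.
The filler 'which chapter' is interpreted as the object of the preposition 'about'. The gap is right after 'about'.

Which chapter could the minister talk to the secretary about ___ on Thursday?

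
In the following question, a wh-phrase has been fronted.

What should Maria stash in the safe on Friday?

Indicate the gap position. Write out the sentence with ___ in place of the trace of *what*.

Pre-movement form: Maria should stash what in the safe on Friday.
The filler 'what' is interpreted as the direct object of 'stash'. The gap is right after 'stash'.

What should Maria stash ___ in the safe on Friday?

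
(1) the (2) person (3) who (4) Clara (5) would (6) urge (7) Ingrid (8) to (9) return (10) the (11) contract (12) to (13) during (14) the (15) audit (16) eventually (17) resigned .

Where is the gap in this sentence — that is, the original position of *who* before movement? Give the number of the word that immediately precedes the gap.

'who' is the object of the preposition 'to' (recipient of 'return'). Wh-movement fronts it, leaving a gap right after 'to':
The person who Clara would urge Ingrid to return the contract to ___ during the audit eventually resigned.
'to' is word 12.

12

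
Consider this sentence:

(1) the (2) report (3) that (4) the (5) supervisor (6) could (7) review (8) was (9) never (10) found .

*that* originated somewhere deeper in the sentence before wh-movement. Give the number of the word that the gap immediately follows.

7

'that' functions as the direct object of 'review'. Fronting leaves a gap immediately after 'review':
The report that the supervisor could review ___ was never found.
'review' is word 7.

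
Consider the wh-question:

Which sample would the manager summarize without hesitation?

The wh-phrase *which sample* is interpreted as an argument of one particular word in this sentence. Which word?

summarize

Before movement: The manager would summarize which sample without hesitation.
The filler 'which sample' is interpreted as the direct object of 'summarize'. Wh-movement fronts it, leaving a gap right after 'summarize':
Which sample would the manager summarize ___ without hesitation?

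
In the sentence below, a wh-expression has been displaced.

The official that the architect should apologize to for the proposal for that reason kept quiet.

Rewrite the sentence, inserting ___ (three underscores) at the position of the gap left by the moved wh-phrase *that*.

The official that the architect should apologize to ___ for the proposal for that reason kept quiet.

The filler 'that' is interpreted as the object of the preposition 'to'. The gap is right after 'to'.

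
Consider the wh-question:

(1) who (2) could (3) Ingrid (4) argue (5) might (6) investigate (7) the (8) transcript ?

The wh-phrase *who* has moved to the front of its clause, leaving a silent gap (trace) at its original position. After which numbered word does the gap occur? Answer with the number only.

Pre-movement form: Ingrid could argue who might investigate the transcript.
The filler 'who' is interpreted as the subject of the clause embedded under 'argue'. It moves to the left edge, and the trace sits right after 'argue':
Who could Ingrid argue ___ might investigate the transcript?
'argue' is word 4.

4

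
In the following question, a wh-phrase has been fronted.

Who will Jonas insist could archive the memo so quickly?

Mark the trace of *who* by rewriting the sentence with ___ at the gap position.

Who will Jonas insist ___ could archive the memo so quickly?

In situ: Jonas will insist who could archive the memo so quickly.
'who' is the subject of the clause embedded under 'insist'. The gap is right after 'insist'.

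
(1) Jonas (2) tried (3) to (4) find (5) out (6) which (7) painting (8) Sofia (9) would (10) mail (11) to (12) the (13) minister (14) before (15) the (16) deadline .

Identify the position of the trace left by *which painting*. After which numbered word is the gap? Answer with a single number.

In situ: Sofia would mail which painting to the minister before the deadline.
'which painting' is the direct object of 'mail'. Fronting leaves a gap immediately after 'mail':
Jonas tried to find out which painting Sofia would mail ___ to the minister before the deadline.
'mail' is word 10.

10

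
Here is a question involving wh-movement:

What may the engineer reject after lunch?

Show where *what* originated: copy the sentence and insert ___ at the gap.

What may the engineer reject ___ after lunch?

Before movement: The engineer may reject what after lunch.
'what' is the direct object of 'reject'. The gap is right after 'reject'.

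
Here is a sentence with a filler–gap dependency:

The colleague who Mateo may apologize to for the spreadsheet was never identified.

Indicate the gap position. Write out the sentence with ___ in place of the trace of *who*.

The colleague who Mateo may apologize to ___ for the spreadsheet was never identified.

'who' functions as the object of the preposition 'to'. The gap is right after 'to'.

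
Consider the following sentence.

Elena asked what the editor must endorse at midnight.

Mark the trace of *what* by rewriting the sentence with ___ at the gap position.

Elena asked what the editor must endorse ___ at midnight.

Underlying clause: The editor must endorse what at midnight.
'what' functions as the direct object of 'endorse'. The gap is right after 'endorse'.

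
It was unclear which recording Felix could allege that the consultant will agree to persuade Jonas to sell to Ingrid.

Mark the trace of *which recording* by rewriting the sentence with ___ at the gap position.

It was unclear which recording Felix could allege that the consultant will agree to persuade Jonas to sell ___ to Ingrid.

Pre-movement form: Felix could allege that the consultant will agree to persuade Jonas to sell which recording to Ingrid.
'which recording' functions as the direct object of 'sell'. The gap is right after 'sell'.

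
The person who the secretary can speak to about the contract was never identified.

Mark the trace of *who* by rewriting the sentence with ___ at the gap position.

The person who the secretary can speak to ___ about the contract was never identified.

'who' functions as the object of the preposition 'to'. The gap is right after 'to'.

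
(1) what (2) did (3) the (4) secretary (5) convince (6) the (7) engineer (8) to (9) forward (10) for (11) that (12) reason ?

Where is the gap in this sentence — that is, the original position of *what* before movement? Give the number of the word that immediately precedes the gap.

Underlying clause: The secretary did convince the engineer to forward what for that reason.
'what' functions as the direct object of 'forward'. Wh-movement fronts it, leaving a gap right after 'forward':
What did the secretary convince the engineer to forward ___ for that reason?
'forward' is word 9.

9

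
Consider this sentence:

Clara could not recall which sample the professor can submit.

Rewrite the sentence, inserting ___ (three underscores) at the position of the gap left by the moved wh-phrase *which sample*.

Clara could not recall which sample the professor can submit ___.

Before movement: The professor can submit which sample.
The filler 'which sample' is interpreted as the direct object of 'submit'. The gap is right after 'submit'.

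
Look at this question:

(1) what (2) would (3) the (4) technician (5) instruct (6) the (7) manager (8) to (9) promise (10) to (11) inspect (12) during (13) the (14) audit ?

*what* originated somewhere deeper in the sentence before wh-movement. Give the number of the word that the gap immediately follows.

11

Underlying clause: The technician would instruct the manager to promise to inspect what during the audit.
The filler 'what' is interpreted as the direct object of 'inspect'. Wh-movement fronts it, leaving a gap right after 'inspect':
What would the technician instruct the manager to promise to inspect ___ during the audit?
'inspect' is word 11.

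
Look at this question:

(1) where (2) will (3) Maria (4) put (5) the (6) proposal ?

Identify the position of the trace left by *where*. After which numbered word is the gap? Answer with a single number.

6

Underlying clause: Maria will put the proposal where.
'where' functions as the locative complement of 'put'. Fronting leaves a gap immediately after 'proposal':
Where will Maria put the proposal ___?
'proposal' is word 6.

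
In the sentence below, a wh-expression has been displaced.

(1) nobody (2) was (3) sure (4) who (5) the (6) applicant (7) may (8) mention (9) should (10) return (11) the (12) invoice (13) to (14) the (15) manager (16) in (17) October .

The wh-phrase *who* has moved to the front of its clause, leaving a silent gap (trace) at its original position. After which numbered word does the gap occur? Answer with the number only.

8

In situ: The applicant may mention who should return the invoice to the manager in October.
The filler 'who' is interpreted as the subject of the clause embedded under 'mention'. Wh-movement fronts it, leaving a gap right after 'mention':
Nobody was sure who the applicant may mention ___ should return the invoice to the manager in October.
'mention' is word 8.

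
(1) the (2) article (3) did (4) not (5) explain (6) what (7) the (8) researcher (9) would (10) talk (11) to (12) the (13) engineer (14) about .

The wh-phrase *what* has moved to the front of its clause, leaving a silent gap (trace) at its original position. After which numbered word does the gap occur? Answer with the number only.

In situ: The researcher would talk to the engineer about what.
'what' functions as the object of the preposition 'about'. Fronting leaves a gap immediately after 'about':
The article did not explain what the researcher would talk to the engineer about ___.
'about' is word 14.

14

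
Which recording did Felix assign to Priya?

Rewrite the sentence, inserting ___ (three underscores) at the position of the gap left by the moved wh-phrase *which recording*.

Which recording did Felix assign ___ to Priya?

Before movement: Felix did assign which recording to Priya.
'which recording' is the direct object of 'assign'. The gap is right after 'assign'.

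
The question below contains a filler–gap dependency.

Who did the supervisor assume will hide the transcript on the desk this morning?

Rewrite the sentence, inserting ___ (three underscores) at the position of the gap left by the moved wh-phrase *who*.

Before movement: The supervisor did assume who will hide the transcript on the desk this morning.
'who' is the subject of the clause embedded under 'assume'. The gap is right after 'assume'.

Who did the supervisor assume ___ will hide the transcript on the desk this morning?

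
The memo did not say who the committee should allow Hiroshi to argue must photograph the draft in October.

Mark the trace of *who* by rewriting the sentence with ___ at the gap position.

The memo did not say who the committee should allow Hiroshi to argue ___ must photograph the draft in October.

In situ: The committee should allow Hiroshi to argue who must photograph the draft in October.
'who' functions as the subject of the clause embedded under 'argue'. The gap is right after 'argue'.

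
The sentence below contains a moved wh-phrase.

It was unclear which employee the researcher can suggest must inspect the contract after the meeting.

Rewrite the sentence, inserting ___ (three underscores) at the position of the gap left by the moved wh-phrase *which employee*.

Underlying clause: The researcher can suggest which employee must inspect the contract after the meeting.
The filler 'which employee' is interpreted as the subject of the clause embedded under 'suggest'. The gap is right after 'suggest'.

It was unclear which employee the researcher can suggest ___ must inspect the contract after the meeting.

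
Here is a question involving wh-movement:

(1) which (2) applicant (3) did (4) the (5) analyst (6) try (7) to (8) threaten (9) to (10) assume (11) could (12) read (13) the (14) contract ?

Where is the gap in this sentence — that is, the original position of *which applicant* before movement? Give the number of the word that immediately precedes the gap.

Pre-movement form: The analyst did try to threaten to assume which applicant could read the contract.
'which applicant' is the subject of the clause embedded under 'assume'. Wh-movement fronts it, leaving a gap right after 'assume':
Which applicant did the analyst try to threaten to assume ___ could read the contract?
'assume' is word 10.

10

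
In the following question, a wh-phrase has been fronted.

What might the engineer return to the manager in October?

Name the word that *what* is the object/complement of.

return

Before movement: The engineer might return what to the manager in October.
'what' is the direct object of 'return'. Fronting leaves a gap immediately after 'return':
What might the engineer return ___ to the manager in October?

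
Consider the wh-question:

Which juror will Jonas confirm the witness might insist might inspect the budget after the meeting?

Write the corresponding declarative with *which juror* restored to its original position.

Jonas will confirm the witness might insist which juror might inspect the budget after the meeting.

The filler 'which juror' is interpreted as the subject of the clause embedded under 'insist'. Fronting leaves a gap immediately after 'insist':
Which juror will Jonas confirm the witness might insist ___ might inspect the budget after the meeting?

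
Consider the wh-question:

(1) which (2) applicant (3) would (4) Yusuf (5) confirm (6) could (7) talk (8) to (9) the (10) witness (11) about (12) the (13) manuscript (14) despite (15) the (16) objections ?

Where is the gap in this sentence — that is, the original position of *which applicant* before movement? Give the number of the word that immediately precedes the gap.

5

Before movement: Yusuf would confirm which applicant could talk to the witness about the manuscript despite the objections.
'which applicant' is the subject of the clause embedded under 'confirm'. It moves to the left edge, and the trace sits right after 'confirm':
Which applicant would Yusuf confirm ___ could talk to the witness about the manuscript despite the objections?
'confirm' is word 5.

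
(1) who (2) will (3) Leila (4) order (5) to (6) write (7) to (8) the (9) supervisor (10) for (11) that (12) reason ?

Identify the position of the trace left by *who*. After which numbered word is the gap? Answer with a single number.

4

Before movement: Leila will order who to write to the supervisor for that reason.
'who' functions as the direct object of 'order'. It moves to the left edge, and the trace sits right after 'order':
Who will Leila order ___ to write to the supervisor for that reason?
'order' is word 4.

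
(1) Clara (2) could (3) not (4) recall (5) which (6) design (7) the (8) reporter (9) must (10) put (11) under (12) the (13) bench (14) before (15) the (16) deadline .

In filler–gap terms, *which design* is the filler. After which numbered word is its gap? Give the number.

Underlying clause: The reporter must put which design under the bench before the deadline.
'which design' is the direct object of 'put'. It moves to the left edge, and the trace sits right after 'put':
Clara could not recall which design the reporter must put ___ under the bench before the deadline.
'put' is word 10.

10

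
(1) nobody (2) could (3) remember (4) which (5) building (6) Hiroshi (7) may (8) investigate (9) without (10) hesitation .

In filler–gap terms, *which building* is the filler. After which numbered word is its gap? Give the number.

Before movement: Hiroshi may investigate which building without hesitation.
'which building' is the direct object of 'investigate'. Fronting leaves a gap immediately after 'investigate':
Nobody could remember which building Hiroshi may investigate ___ without hesitation.
'investigate' is word 8.

8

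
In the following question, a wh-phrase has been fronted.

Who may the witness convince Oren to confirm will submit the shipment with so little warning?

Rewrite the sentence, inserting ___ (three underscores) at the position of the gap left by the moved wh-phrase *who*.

In situ: The witness may convince Oren to confirm who will submit the shipment with so little warning.
'who' is the subject of the clause embedded under 'confirm'. The gap is right after 'confirm'.

Who may the witness convince Oren to confirm ___ will submit the shipment with so little warning?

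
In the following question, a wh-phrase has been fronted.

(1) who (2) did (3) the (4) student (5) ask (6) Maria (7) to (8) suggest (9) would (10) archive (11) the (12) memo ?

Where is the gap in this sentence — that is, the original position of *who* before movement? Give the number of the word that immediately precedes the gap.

Before movement: The student did ask Maria to suggest who would archive the memo.
'who' functions as the subject of the clause embedded under 'suggest'. It moves to the left edge, and the trace sits right after 'suggest':
Who did the student ask Maria to suggest ___ would archive the memo?
'suggest' is word 8.

8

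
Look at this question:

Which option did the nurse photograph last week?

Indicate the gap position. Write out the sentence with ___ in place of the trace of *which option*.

Which option did the nurse photograph ___ last week?

Underlying clause: The nurse did photograph which option last week.
The filler 'which option' is interpreted as the direct object of 'photograph'. The gap is right after 'photograph'.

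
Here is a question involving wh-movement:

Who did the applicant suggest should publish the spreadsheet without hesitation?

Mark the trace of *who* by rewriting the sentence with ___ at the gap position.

Who did the applicant suggest ___ should publish the spreadsheet without hesitation?

Before movement: The applicant did suggest who should publish the spreadsheet without hesitation.
'who' is the subject of the clause embedded under 'suggest'. The gap is right after 'suggest'.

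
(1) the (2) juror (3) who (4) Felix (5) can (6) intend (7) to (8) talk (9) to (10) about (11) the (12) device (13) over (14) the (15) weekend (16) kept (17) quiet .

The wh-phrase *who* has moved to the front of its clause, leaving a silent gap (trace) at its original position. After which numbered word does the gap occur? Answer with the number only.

'who' functions as the object of the preposition 'to'. Fronting leaves a gap immediately after 'to':
The juror who Felix can intend to talk to ___ about the device over the weekend kept quiet.
'to' is word 9.

9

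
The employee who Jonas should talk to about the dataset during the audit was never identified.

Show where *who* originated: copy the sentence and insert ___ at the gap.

The employee who Jonas should talk to ___ about the dataset during the audit was never identified.

The filler 'who' is interpreted as the object of the preposition 'to'. The gap is right after 'to'.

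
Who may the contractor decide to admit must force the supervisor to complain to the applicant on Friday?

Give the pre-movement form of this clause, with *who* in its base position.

The contractor may decide to admit who must force the supervisor to complain to the applicant on Friday.

'who' functions as the subject of the clause embedded under 'admit'. Wh-movement fronts it, leaving a gap right after 'admit':
Who may the contractor decide to admit ___ must force the supervisor to complain to the applicant on Friday?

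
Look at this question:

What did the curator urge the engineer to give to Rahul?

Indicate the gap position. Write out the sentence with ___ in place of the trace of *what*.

What did the curator urge the engineer to give ___ to Rahul?

Before movement: The curator did urge the engineer to give what to Rahul.
The filler 'what' is interpreted as the direct object of 'give'. The gap is right after 'give'.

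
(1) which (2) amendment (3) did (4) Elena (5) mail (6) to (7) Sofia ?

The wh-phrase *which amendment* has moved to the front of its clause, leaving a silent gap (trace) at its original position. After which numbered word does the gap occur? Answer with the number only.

Pre-movement form: Elena did mail which amendment to Sofia.
'which amendment' is the direct object of 'mail'. Wh-movement fronts it, leaving a gap right after 'mail':
Which amendment did Elena mail ___ to Sofia?
'mail' is word 5.

5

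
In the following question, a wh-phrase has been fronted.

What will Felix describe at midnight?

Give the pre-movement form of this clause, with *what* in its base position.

'what' functions as the direct object of 'describe'. Wh-movement fronts it, leaving a gap right after 'describe':
What will Felix describe ___ at midnight?

Felix will describe what at midnight.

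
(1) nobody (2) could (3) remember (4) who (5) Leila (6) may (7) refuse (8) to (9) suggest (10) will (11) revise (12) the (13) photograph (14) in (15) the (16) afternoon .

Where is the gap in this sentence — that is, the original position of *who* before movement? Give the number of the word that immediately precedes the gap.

9

Before movement: Leila may refuse to suggest who will revise the photograph in the afternoon.
'who' is the subject of the clause embedded under 'suggest'. It moves to the left edge, and the trace sits right after 'suggest':
Nobody could remember who Leila may refuse to suggest ___ will revise the photograph in the afternoon.
'suggest' is word 9.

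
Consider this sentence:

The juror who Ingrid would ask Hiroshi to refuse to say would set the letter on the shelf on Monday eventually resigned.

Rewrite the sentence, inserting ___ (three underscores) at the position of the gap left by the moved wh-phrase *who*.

'who' functions as the subject of the clause embedded under 'say'. The gap is right after 'say'.

The juror who Ingrid would ask Hiroshi to refuse to say ___ would set the letter on the shelf on Monday eventually resigned.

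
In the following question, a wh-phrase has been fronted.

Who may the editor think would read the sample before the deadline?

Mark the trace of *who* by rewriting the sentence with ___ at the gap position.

In situ: The editor may think who would read the sample before the deadline.
'who' functions as the subject of the clause embedded under 'think'. The gap is right after 'think'.

Who may the editor think ___ would read the sample before the deadline?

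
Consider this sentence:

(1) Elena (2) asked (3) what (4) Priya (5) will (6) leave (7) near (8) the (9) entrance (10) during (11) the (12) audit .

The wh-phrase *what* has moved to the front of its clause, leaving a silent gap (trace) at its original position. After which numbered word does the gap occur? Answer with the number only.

Pre-movement form: Priya will leave what near the entrance during the audit.
'what' is the direct object of 'leave'. Wh-movement fronts it, leaving a gap right after 'leave':
Elena asked what Priya will leave ___ near the entrance during the audit.
'leave' is word 6.

6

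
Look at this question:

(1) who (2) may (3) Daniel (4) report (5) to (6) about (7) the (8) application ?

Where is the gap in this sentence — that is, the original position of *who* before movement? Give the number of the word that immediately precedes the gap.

In situ: Daniel may report to who about the application.
'who' is the object of the preposition 'to'. It moves to the left edge, and the trace sits right after 'to':
Who may Daniel report to ___ about the application?
'to' is word 5.

5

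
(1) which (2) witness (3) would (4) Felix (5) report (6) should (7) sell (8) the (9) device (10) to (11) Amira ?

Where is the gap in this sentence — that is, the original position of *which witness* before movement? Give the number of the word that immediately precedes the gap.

In situ: Felix would report which witness should sell the device to Amira.
'which witness' functions as the subject of the clause embedded under 'report'. It moves to the left edge, and the trace sits right after 'report':
Which witness would Felix report ___ should sell the device to Amira?
'report' is word 5.

5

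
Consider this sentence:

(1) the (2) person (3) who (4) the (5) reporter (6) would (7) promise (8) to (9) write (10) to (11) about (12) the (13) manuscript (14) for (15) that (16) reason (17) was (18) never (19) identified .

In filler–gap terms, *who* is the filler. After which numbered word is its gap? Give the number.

The filler 'who' is interpreted as the object of the preposition 'to'. Fronting leaves a gap immediately after 'to':
The person who the reporter would promise to write to ___ about the manuscript for that reason was never identified.
'to' is word 10.

10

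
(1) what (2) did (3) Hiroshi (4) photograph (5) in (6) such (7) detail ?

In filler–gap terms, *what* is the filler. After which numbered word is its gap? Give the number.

Before movement: Hiroshi did photograph what in such detail.
'what' functions as the direct object of 'photograph'. It moves to the left edge, and the trace sits right after 'photograph':
What did Hiroshi photograph ___ in such detail?
'photograph' is word 4.

4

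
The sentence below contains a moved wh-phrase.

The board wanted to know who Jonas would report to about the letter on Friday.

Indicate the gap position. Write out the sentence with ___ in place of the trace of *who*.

The board wanted to know who Jonas would report to ___ about the letter on Friday.

Pre-movement form: Jonas would report to who about the letter on Friday.
'who' is the object of the preposition 'to'. The gap is right after 'to'.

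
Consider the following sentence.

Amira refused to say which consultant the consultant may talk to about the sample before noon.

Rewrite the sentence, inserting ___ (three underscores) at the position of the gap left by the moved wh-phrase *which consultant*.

Amira refused to say which consultant the consultant may talk to ___ about the sample before noon.

Pre-movement form: The consultant may talk to which consultant about the sample before noon.
The filler 'which consultant' is interpreted as the object of the preposition 'to'. The gap is right after 'to'.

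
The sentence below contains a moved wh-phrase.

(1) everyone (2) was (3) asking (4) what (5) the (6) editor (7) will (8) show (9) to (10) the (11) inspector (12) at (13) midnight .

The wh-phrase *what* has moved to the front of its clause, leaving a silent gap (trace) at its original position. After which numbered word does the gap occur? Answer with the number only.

8

In situ: The editor will show what to the inspector at midnight.
'what' is the direct object of 'show'. Wh-movement fronts it, leaving a gap right after 'show':
Everyone was asking what the editor will show ___ to the inspector at midnight.
'show' is word 8.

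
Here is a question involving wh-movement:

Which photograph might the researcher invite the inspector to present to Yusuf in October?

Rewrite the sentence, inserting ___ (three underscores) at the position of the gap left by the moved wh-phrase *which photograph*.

Which photograph might the researcher invite the inspector to present ___ to Yusuf in October?

Underlying clause: The researcher might invite the inspector to present which photograph to Yusuf in October.
'which photograph' is the direct object of 'present'. The gap is right after 'present'.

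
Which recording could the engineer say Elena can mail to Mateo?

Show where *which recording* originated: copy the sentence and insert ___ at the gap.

Which recording could the engineer say Elena can mail ___ to Mateo?

Before movement: The engineer could say Elena can mail which recording to Mateo.
'which recording' is the direct object of 'mail'. The gap is right after 'mail'.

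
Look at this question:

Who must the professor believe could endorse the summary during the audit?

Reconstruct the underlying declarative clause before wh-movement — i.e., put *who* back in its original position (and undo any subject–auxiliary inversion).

The filler 'who' is interpreted as the subject of the clause embedded under 'believe'. Fronting leaves a gap immediately after 'believe':
Who must the professor believe ___ could endorse the summary during the audit?

The professor must believe who could endorse the summary during the audit.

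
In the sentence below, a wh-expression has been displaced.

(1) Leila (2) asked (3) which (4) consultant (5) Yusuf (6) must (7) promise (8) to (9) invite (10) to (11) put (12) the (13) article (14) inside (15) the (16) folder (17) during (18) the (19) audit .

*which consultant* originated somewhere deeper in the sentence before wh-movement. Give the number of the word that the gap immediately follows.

9

Before movement: Yusuf must promise to invite which consultant to put the article inside the folder during the audit.
The filler 'which consultant' is interpreted as the direct object of 'invite'. It moves to the left edge, and the trace sits right after 'invite':
Leila asked which consultant Yusuf must promise to invite ___ to put the article inside the folder during the audit.
'invite' is word 9.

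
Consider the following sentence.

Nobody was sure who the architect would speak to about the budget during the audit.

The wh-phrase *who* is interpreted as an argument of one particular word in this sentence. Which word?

to

Before movement: The architect would speak to who about the budget during the audit.
'who' is the object of the preposition 'to'. It moves to the left edge, and the trace sits right after 'to':
Nobody was sure who the architect would speak to ___ about the budget during the audit.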